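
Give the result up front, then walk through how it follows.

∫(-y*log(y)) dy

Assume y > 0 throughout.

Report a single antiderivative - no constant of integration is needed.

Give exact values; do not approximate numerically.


The answer is -y**2*log(y)/2 + y**2/4.
Step 1. Integrate ∫(-y*log(y)) dy by parts with u = log(y), dv = (-y) dy, so v = -y**2/2 [assuming y > 0]: now -y**2*log(y)/2 + ∫(y/2) dy.
Step 2. Evaluate the standard form: now -y**2*log(y)/2 + y**2/4.
Answer: -y**2*log(y)/2 + y**2/4.


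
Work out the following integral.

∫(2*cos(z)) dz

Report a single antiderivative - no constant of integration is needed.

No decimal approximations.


Answer: 2*sin(z).


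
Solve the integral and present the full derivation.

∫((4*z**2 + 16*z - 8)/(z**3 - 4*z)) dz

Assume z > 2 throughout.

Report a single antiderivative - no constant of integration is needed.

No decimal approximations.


Step 1. Decompose ∫((4*z**2 + 16*z - 8)/(z**3 - 4*z)) dz by partial fractions, (4*z**2 + 16*z - 8)/(z**3 - 4*z) = -3/(z + 2) + 5/(z - 2) + 2/z: now ∫(2/z) dz + ∫(5/(z - 2)) dz + ∫(-3/(z + 2)) dz.
Step 2. Evaluate the standard form [assuming z > -2]: now -3*log(z + 2) + ∫(2/z) dz + ∫(5/(z - 2)) dz.
Step 3. Evaluate the standard form [assuming z > 0]: now 2*log(z) - 3*log(z + 2) + ∫(5/(z - 2)) dz.
Step 4. Evaluate the standard form [assuming z > 2]: now 2*log(z) + 5*log(z - 2) - 3*log(z + 2).
Answer: 2*log(z) + 5*log(z - 2) - 3*log(z + 2).


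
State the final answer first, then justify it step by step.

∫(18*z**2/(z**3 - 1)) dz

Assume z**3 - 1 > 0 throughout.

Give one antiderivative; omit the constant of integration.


The answer is 6*log(z**3 - 1).
Step 1. Substitute u = z**3 - 1, turning ∫(18*z**2/(z**3 - 1)) dz into ∫(6/u) du: now ∫(6/u) du.
Step 2. Evaluate the standard form [assuming u > 0]: now 6*log(u).
Step 3. Substitute back u = z**3 - 1: now 6*log(z**3 - 1).
Answer: 6*log(z**3 - 1).


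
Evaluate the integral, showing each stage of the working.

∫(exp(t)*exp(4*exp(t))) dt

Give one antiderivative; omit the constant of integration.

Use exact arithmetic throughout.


Step 1. Substitute u = exp(t), turning ∫(exp(t)*exp(4*exp(t))) dt into ∫(exp(4*u)) du: now ∫(exp(4*u)) du.
Step 2. Evaluate the standard form: now exp(4*u)/4.
Step 3. Substitute back u = exp(t): now exp(4*exp(t))/4.
Answer: exp(4*exp(t))/4.


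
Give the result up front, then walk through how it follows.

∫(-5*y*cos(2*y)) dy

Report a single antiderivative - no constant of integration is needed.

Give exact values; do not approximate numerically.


The answer is -5*y*sin(2*y)/2 - 5*cos(2*y)/4.
Step 1. Integrate ∫(-5*y*cos(2*y)) dy by parts with u = y, dv = (-5*cos(2*y)) dy, so v = -5*sin(2*y)/2: now -5*y*sin(2*y)/2 + ∫(5*sin(2*y)/2) dy.
Step 2. Evaluate the standard form: now -5*y*sin(2*y)/2 - 5*cos(2*y)/4.
Answer: -5*y*sin(2*y)/2 - 5*cos(2*y)/4.


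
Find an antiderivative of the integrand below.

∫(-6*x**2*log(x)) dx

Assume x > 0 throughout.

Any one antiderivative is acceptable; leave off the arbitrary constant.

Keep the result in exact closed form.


Answer: -2*x**3*log(x) + 2*x**3/3.


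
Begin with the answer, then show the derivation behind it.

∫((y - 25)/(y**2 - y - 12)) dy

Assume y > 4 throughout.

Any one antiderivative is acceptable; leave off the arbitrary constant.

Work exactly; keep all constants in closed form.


The answer is -3*log(y - 4) + 4*log(y + 3).
Step 1. Decompose ∫((y - 25)/(y**2 - y - 12)) dy by partial fractions, (y - 25)/(y**2 - y - 12) = 4/(y + 3) - 3/(y - 4): now ∫(-3/(y - 4)) dy + ∫(4/(y + 3)) dy.
Step 2. Evaluate the standard form [assuming y > -3]: now 4*log(y + 3) + ∫(-3/(y - 4)) dy.
Step 3. Evaluate the standard form [assuming y > 4]: now -3*log(y - 4) + 4*log(y + 3).
Answer: -3*log(y - 4) + 4*log(y + 3).


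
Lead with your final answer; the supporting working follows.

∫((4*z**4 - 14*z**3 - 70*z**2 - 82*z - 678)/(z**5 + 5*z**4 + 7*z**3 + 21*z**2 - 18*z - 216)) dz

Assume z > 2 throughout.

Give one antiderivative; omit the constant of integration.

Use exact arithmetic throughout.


The answer is -3*log(z - 2) + 4*log(z + 3) + 3*log(z + 4) - 4*atan(z/3)/3.
Step 1. Decompose ∫((4*z**4 - 14*z**3 - 70*z**2 - 82*z - 678)/(z**5 + 5*z**4 + 7*z**3 + 21*z**2 - 18*z - 216)) dz by partial fractions, (4*z**4 - 14*z**3 - 70*z**2 - 82*z - 678)/(z**5 + 5*z**4 + 7*z**3 + 21*z**2 - 18*z - 216) = -4/(z**2 + 9) + 3/(z + 4) + 4/(z + 3) - 3/(z - 2): now ∫(-3/(z - 2)) dz + ∫(4/(z + 3)) dz + ∫(3/(z + 4)) dz + ∫(-4/(z**2 + 9)) dz.
Step 2. Evaluate the standard form [assuming z > -3]: now 4*log(z + 3) + ∫(-3/(z - 2)) dz + ∫(3/(z + 4)) dz + ∫(-4/(z**2 + 9)) dz.
Step 3. Evaluate the standard form [assuming z > 2]: now -3*log(z - 2) + 4*log(z + 3) + ∫(3/(z + 4)) dz + ∫(-4/(z**2 + 9)) dz.
Step 4. Evaluate the standard form [assuming z > -4]: now -3*log(z - 2) + 4*log(z + 3) + 3*log(z + 4) + ∫(-4/(z**2 + 9)) dz.
Step 5. Evaluate the standard form: now -3*log(z - 2) + 4*log(z + 3) + 3*log(z + 4) - 4*atan(z/3)/3.
Answer: -3*log(z - 2) + 4*log(z + 3) + 3*log(z + 4) - 4*atan(z/3)/3.


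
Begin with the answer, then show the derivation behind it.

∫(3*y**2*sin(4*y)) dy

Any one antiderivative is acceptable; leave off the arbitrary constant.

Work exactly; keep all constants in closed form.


The answer is -3*y**2*cos(4*y)/4 + 3*y*sin(4*y)/8 + 3*cos(4*y)/32.
Step 1. Integrate ∫(3*y**2*sin(4*y)) dy by parts with u = y**2, dv = (3*sin(4*y)) dy, so v = -3*cos(4*y)/4: now -3*y**2*cos(4*y)/4 + ∫(3*y*cos(4*y)/2) dy.
Step 2. Integrate ∫(3*y*cos(4*y)/2) dy by parts with u = y, dv = (3*cos(4*y)/2) dy, so v = 3*sin(4*y)/8: now -3*y**2*cos(4*y)/4 + 3*y*sin(4*y)/8 + ∫(-3*sin(4*y)/8) dy.
Step 3. Evaluate the standard form: now -3*y**2*cos(4*y)/4 + 3*y*sin(4*y)/8 + 3*cos(4*y)/32.
Answer: -3*y**2*cos(4*y)/4 + 3*y*sin(4*y)/8 + 3*cos(4*y)/32.


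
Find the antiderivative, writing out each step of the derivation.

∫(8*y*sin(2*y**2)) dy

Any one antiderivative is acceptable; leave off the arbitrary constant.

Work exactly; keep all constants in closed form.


Step 1. Substitute u = y**2, turning ∫(8*y*sin(2*y**2)) dy into ∫(4*sin(2*u)) du: now ∫(4*sin(2*u)) du.
Step 2. Evaluate the standard form: now -2*cos(2*u).
Step 3. Substitute back u = y**2: now -2*cos(2*y**2).
Answer: -2*cos(2*y**2).


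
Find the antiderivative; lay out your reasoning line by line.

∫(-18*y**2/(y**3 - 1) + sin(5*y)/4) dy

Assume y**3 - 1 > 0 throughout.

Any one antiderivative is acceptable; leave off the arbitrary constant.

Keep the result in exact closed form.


Step 1. Rewrite: now ∫(-18*y**2/(y**3 - 1)) dy + ∫(sin(5*y)/4) dy.
Step 2. Substitute u = y**3 - 1, turning ∫(-18*y**2/(y**3 - 1)) dy into ∫(-6/u) du: now ∫(-6/u) du + ∫(sin(5*y)/4) dy.
Step 3. Evaluate the standard form [assuming u > 0]: now -6*log(u) + ∫(sin(5*y)/4) dy.
Step 4. Substitute back u = y**3 - 1: now -6*log(y**3 - 1) + ∫(sin(5*y)/4) dy.
Step 5. Evaluate the standard form: now -6*log(y**3 - 1) - cos(5*y)/20.
Answer: -6*log(y**3 - 1) - cos(5*y)/20.


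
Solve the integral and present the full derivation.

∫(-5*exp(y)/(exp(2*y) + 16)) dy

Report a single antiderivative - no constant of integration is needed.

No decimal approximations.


Step 1. Substitute u = exp(y), turning ∫(-5*exp(y)/(exp(2*y) + 16)) dy into ∫(-5/(u**2 + 16)) du: now ∫(-5/(u**2 + 16)) du.
Step 2. Evaluate the standard form: now -5*atan(u/4)/4.
Step 3. Substitute back u = exp(y): now -5*atan(exp(y)/4)/4.
Answer: -5*atan(exp(y)/4)/4.


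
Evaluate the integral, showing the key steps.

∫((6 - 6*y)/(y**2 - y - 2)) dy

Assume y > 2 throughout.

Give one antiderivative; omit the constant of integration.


Step 1. Decompose ∫((6 - 6*y)/(y**2 - y - 2)) dy by partial fractions, (6 - 6*y)/(y**2 - y - 2) = -4/(y + 1) - 2/(y - 2): now ∫(-2/(y - 2)) dy + ∫(-4/(y + 1)) dy.
Step 2. Evaluate the standard form [assuming y > 2]: now -2*log(y - 2) + ∫(-4/(y + 1)) dy.
Step 3. Evaluate the standard form [assuming y > -1]: now -2*log(y - 2) - 4*log(y + 1).
Answer: -2*log(y - 2) - 4*log(y + 1).


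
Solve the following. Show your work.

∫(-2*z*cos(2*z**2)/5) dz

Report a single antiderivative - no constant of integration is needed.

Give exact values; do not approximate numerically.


Step 1. Substitute u = z**2, turning ∫(-2*z*cos(2*z**2)/5) dz into ∫(-cos(2*u)/5) du: now ∫(-cos(2*u)/5) du.
Step 2. Evaluate the standard form: now -sin(2*u)/10.
Step 3. Substitute back u = z**2: now -sin(2*z**2)/10.
Answer: -sin(2*z**2)/10.


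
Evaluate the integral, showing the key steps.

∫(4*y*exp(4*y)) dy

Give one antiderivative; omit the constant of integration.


Step 1. Integrate ∫(4*y*exp(4*y)) dy by parts with u = y, dv = (4*exp(4*y)) dy, so v = exp(4*y): now y*exp(4*y) + ∫(-exp(4*y)) dy.
Step 2. Evaluate the standard form: now y*exp(4*y) - exp(4*y)/4.
Answer: y*exp(4*y) - exp(4*y)/4.


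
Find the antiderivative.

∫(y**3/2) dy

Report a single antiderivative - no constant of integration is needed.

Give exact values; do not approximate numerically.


Answer: y**4/8.


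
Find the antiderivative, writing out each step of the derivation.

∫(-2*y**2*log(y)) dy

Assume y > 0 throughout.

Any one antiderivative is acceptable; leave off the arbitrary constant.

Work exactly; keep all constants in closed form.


Step 1. Integrate ∫(-2*y**2*log(y)) dy by parts with u = log(y), dv = (-2*y**2) dy, so v = -2*y**3/3 [assuming y > 0]: now -2*y**3*log(y)/3 + ∫(2*y**2/3) dy.
Step 2. Evaluate the standard form: now -2*y**3*log(y)/3 + 2*y**3/9.
Answer: -2*y**3*log(y)/3 + 2*y**3/9.


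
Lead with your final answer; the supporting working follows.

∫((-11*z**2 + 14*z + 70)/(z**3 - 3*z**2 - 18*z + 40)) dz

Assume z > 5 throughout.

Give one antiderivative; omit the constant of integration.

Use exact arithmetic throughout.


The answer is -5*log(z - 5) - 3*log(z - 2) - 3*log(z + 4).
Step 1. Decompose ∫((-11*z**2 + 14*z + 70)/(z**3 - 3*z**2 - 18*z + 40)) dz by partial fractions, (-11*z**2 + 14*z + 70)/(z**3 - 3*z**2 - 18*z + 40) = -3/(z + 4) - 3/(z - 2) - 5/(z - 5): now ∫(-5/(z - 5)) dz + ∫(-3/(z - 2)) dz + ∫(-3/(z + 4)) dz.
Step 2. Evaluate the standard form [assuming z > 2]: now -3*log(z - 2) + ∫(-5/(z - 5)) dz + ∫(-3/(z + 4)) dz.
Step 3. Evaluate the standard form [assuming z > -4]: now -3*log(z - 2) - 3*log(z + 4) + ∫(-5/(z - 5)) dz.
Step 4. Evaluate the standard form [assuming z > 5]: now -5*log(z - 5) - 3*log(z - 2) - 3*log(z + 4).
Answer: -5*log(z - 5) - 3*log(z - 2) - 3*log(z + 4).


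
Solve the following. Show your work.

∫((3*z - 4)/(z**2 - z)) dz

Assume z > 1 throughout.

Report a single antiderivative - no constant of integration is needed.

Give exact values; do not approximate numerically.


Step 1. Decompose ∫((3*z - 4)/(z**2 - z)) dz by partial fractions, (3*z - 4)/(z**2 - z) = -1/(z - 1) + 4/z: now ∫(4/z) dz + ∫(-1/(z - 1)) dz.
Step 2. Evaluate the standard form [assuming z > 0]: now 4*log(z) + ∫(-1/(z - 1)) dz.
Step 3. Evaluate the standard form [assuming z > 1]: now 4*log(z) - log(z - 1).
Answer: 4*log(z) - log(z - 1).


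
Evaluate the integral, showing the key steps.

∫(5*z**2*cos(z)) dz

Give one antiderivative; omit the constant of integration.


Step 1. Integrate ∫(5*z**2*cos(z)) dz by parts with u = z**2, dv = (5*cos(z)) dz, so v = 5*sin(z): now 5*z**2*sin(z) + ∫(-10*z*sin(z)) dz.
Step 2. Integrate ∫(-10*z*sin(z)) dz by parts with u = z, dv = (-10*sin(z)) dz, so v = 10*cos(z): now 5*z**2*sin(z) + 10*z*cos(z) + ∫(-10*cos(z)) dz.
Step 3. Evaluate the standard form: now 5*z**2*sin(z) + 10*z*cos(z) - 10*sin(z).
Answer: 5*z**2*sin(z) + 10*z*cos(z) - 10*sin(z).


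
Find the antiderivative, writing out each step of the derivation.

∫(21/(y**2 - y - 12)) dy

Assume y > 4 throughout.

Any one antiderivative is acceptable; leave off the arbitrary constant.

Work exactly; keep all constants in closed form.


Step 1. Decompose ∫(21/(y**2 - y - 12)) dy by partial fractions, 21/(y**2 - y - 12) = -3/(y + 3) + 3/(y - 4): now ∫(3/(y - 4)) dy + ∫(-3/(y + 3)) dy.
Step 2. Evaluate the standard form [assuming y > 4]: now 3*log(y - 4) + ∫(-3/(y + 3)) dy.
Step 3. Evaluate the standard form [assuming y > -3]: now 3*log(y - 4) - 3*log(y + 3).
Answer: 3*log(y - 4) - 3*log(y + 3).


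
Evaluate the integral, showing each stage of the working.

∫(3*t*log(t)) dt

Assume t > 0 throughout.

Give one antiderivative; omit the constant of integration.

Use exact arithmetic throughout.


Step 1. Integrate ∫(3*t*log(t)) dt by parts with u = log(t), dv = (3*t) dt, so v = 3*t**2/2 [assuming t > 0]: now 3*t**2*log(t)/2 + ∫(-3*t/2) dt.
Step 2. Evaluate the standard form: now 3*t**2*log(t)/2 - 3*t**2/4.
Answer: 3*t**2*log(t)/2 - 3*t**2/4.


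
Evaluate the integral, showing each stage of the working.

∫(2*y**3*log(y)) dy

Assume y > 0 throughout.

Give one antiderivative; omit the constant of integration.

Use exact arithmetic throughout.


Step 1. Integrate ∫(2*y**3*log(y)) dy by parts with u = log(y), dv = (2*y**3) dy, so v = y**4/2 [assuming y > 0]: now y**4*log(y)/2 + ∫(-y**3/2) dy.
Step 2. Evaluate the standard form: now y**4*log(y)/2 - y**4/8.
Answer: y**4*log(y)/2 - y**4/8.


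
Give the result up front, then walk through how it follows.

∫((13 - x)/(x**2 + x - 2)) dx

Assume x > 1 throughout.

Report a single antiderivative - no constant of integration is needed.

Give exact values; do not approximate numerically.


The answer is 4*log(x - 1) - 5*log(x + 2).
Step 1. Decompose ∫((13 - x)/(x**2 + x - 2)) dx by partial fractions, (13 - x)/(x**2 + x - 2) = -5/(x + 2) + 4/(x - 1): now ∫(4/(x - 1)) dx + ∫(-5/(x + 2)) dx.
Step 2. Evaluate the standard form [assuming x > -2]: now -5*log(x + 2) + ∫(4/(x - 1)) dx.
Step 3. Evaluate the standard form [assuming x > 1]: now 4*log(x - 1) - 5*log(x + 2).
Answer: 4*log(x - 1) - 5*log(x + 2).


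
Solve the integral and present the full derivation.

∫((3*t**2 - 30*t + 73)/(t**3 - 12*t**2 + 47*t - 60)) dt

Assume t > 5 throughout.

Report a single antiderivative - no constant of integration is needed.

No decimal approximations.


Step 1. Decompose ∫((3*t**2 - 30*t + 73)/(t**3 - 12*t**2 + 47*t - 60)) dt by partial fractions, (3*t**2 - 30*t + 73)/(t**3 - 12*t**2 + 47*t - 60) = 5/(t - 3) - 1/(t - 4) - 1/(t - 5): now ∫(-1/(t - 5)) dt + ∫(-1/(t - 4)) dt + ∫(5/(t - 3)) dt.
Step 2. Evaluate the standard form [assuming t > 3]: now 5*log(t - 3) + ∫(-1/(t - 5)) dt + ∫(-1/(t - 4)) dt.
Step 3. Evaluate the standard form [assuming t > 5]: now -log(t - 5) + 5*log(t - 3) + ∫(-1/(t - 4)) dt.
Step 4. Evaluate the standard form [assuming t > 4]: now -log(t - 5) - log(t - 4) + 5*log(t - 3).
Answer: -log(t - 5) - log(t - 4) + 5*log(t - 3).


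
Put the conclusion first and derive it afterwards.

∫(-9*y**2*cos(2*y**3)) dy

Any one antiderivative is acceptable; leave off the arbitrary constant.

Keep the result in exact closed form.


The answer is -3*sin(2*y**3)/2.
Step 1. Substitute u = y**3, turning ∫(-9*y**2*cos(2*y**3)) dy into ∫(-3*cos(2*u)) du: now ∫(-3*cos(2*u)) du.
Step 2. Evaluate the standard form: now -3*sin(2*u)/2.
Step 3. Substitute back u = y**3: now -3*sin(2*y**3)/2.
Answer: -3*sin(2*y**3)/2.


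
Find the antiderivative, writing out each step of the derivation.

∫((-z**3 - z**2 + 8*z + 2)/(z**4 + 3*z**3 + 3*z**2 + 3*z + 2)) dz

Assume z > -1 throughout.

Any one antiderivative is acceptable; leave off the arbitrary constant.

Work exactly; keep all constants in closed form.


Step 1. Decompose ∫((-z**3 - z**2 + 8*z + 2)/(z**4 + 3*z**3 + 3*z**2 + 3*z + 2)) dz by partial fractions, (-z**3 - z**2 + 8*z + 2)/(z**4 + 3*z**3 + 3*z**2 + 3*z + 2) = 3/(z**2 + 1) + 2/(z + 2) - 3/(z + 1): now ∫(-3/(z + 1)) dz + ∫(2/(z + 2)) dz + ∫(3/(z**2 + 1)) dz.
Step 2. Evaluate the standard form [assuming z > -2]: now 2*log(z + 2) + ∫(-3/(z + 1)) dz + ∫(3/(z**2 + 1)) dz.
Step 3. Evaluate the standard form [assuming z > -1]: now -3*log(z + 1) + 2*log(z + 2) + ∫(3/(z**2 + 1)) dz.
Step 4. Evaluate the standard form: now -3*log(z + 1) + 2*log(z + 2) + 3*atan(z).
Answer: -3*log(z + 1) + 2*log(z + 2) + 3*atan(z).


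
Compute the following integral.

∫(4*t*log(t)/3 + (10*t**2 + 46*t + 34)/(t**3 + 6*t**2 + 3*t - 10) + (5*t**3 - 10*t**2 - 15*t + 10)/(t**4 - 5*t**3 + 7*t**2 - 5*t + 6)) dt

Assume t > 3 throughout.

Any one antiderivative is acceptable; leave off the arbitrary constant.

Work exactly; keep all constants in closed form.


Answer: 2*t**2*log(t)/3 - t**2/3 + log(t - 3) + 4*log(t - 2) + 5*log(t - 1) + 2*log(t + 2) + 3*log(t + 5) + 4*atan(t).


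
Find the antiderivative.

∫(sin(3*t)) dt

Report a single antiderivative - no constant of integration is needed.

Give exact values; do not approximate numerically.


Answer: -cos(3*t)/3.


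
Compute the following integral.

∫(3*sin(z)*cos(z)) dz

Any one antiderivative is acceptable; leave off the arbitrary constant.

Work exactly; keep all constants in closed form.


Answer: 3*sin(z)**2/2.


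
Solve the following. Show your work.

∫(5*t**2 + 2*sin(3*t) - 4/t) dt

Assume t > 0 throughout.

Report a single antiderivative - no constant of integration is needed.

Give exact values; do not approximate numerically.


Step 1. Rewrite: now ∫(-4/t) dt + ∫(5*t**2) dt + ∫(2*sin(3*t)) dt.
Step 2. Evaluate the standard form [assuming t > 0]: now -4*log(t) + ∫(5*t**2) dt + ∫(2*sin(3*t)) dt.
Step 3. Evaluate the standard form: now -4*log(t) - 2*cos(3*t)/3 + ∫(5*t**2) dt.
Step 4. Evaluate the standard form: now 5*t**3/3 - 4*log(t) - 2*cos(3*t)/3.
Answer: 5*t**3/3 - 4*log(t) - 2*cos(3*t)/3.


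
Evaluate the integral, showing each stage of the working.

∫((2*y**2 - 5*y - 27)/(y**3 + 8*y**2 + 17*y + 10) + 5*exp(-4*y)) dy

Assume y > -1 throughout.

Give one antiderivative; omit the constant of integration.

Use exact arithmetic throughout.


Step 1. Rewrite: now ∫((2*y**2 - 5*y - 27)/(y**3 + 8*y**2 + 17*y + 10)) dy + ∫(5*exp(-4*y)) dy.
Step 2. Evaluate the standard form: now ∫((2*y**2 - 5*y - 27)/(y**3 + 8*y**2 + 17*y + 10)) dy - 5*exp(-4*y)/4.
Step 3. Decompose ∫((2*y**2 - 5*y - 27)/(y**3 + 8*y**2 + 17*y + 10)) dy by partial fractions, (2*y**2 - 5*y - 27)/(y**3 + 8*y**2 + 17*y + 10) = 4/(y + 5) + 3/(y + 2) - 5/(y + 1): now ∫(-5/(y + 1)) dy + ∫(3/(y + 2)) dy + ∫(4/(y + 5)) dy - 5*exp(-4*y)/4.
Step 4. Evaluate the standard form [assuming y > -5]: now 4*log(y + 5) + ∫(-5/(y + 1)) dy + ∫(3/(y + 2)) dy - 5*exp(-4*y)/4.
Step 5. Evaluate the standard form [assuming y > -1]: now -5*log(y + 1) + 4*log(y + 5) + ∫(3/(y + 2)) dy - 5*exp(-4*y)/4.
Step 6. Evaluate the standard form [assuming y > -2]: now -5*log(y + 1) + 3*log(y + 2) + 4*log(y + 5) - 5*exp(-4*y)/4.
Answer: -5*log(y + 1) + 3*log(y + 2) + 4*log(y + 5) - 5*exp(-4*y)/4.


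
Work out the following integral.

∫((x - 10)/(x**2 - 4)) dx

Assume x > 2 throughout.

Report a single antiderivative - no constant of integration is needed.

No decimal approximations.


Answer: -2*log(x - 2) + 3*log(x + 2).


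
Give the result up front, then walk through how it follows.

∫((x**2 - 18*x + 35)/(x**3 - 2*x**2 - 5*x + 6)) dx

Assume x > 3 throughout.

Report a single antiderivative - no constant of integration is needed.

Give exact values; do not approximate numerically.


The answer is -log(x - 3) - 3*log(x - 1) + 5*log(x + 2).
Step 1. Decompose ∫((x**2 - 18*x + 35)/(x**3 - 2*x**2 - 5*x + 6)) dx by partial fractions, (x**2 - 18*x + 35)/(x**3 - 2*x**2 - 5*x + 6) = 5/(x + 2) - 3/(x - 1) - 1/(x - 3): now ∫(-1/(x - 3)) dx + ∫(-3/(x - 1)) dx + ∫(5/(x + 2)) dx.
Step 2. Evaluate the standard form [assuming x > -2]: now 5*log(x + 2) + ∫(-1/(x - 3)) dx + ∫(-3/(x - 1)) dx.
Step 3. Evaluate the standard form [assuming x > 1]: now -3*log(x - 1) + 5*log(x + 2) + ∫(-1/(x - 3)) dx.
Step 4. Evaluate the standard form [assuming x > 3]: now -log(x - 3) - 3*log(x - 1) + 5*log(x + 2).
Answer: -log(x - 3) - 3*log(x - 1) + 5*log(x + 2).


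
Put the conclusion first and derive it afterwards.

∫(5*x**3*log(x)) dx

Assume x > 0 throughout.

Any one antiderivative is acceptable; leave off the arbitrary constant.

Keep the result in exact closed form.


The answer is 5*x**4*log(x)/4 - 5*x**4/16.
Step 1. Integrate ∫(5*x**3*log(x)) dx by parts with u = log(x), dv = (5*x**3) dx, so v = 5*x**4/4 [assuming x > 0]: now 5*x**4*log(x)/4 + ∫(-5*x**3/4) dx.
Step 2. Evaluate the standard form: now 5*x**4*log(x)/4 - 5*x**4/16.
Answer: 5*x**4*log(x)/4 - 5*x**4/16.


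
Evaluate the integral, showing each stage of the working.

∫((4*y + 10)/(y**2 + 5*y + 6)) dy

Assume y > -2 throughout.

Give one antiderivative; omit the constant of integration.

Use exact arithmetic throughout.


Step 1. Decompose ∫((4*y + 10)/(y**2 + 5*y + 6)) dy by partial fractions, (4*y + 10)/(y**2 + 5*y + 6) = 2/(y + 3) + 2/(y + 2): now ∫(2/(y + 2)) dy + ∫(2/(y + 3)) dy.
Step 2. Evaluate the standard form [assuming y > -2]: now 2*log(y + 2) + ∫(2/(y + 3)) dy.
Step 3. Evaluate the standard form [assuming y > -3]: now 2*log(y + 2) + 2*log(y + 3).
Answer: 2*log(y + 2) + 2*log(y + 3).


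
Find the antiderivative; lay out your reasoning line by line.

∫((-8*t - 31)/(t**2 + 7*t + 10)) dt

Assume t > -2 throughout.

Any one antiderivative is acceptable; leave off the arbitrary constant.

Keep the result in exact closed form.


Step 1. Decompose ∫((-8*t - 31)/(t**2 + 7*t + 10)) dt by partial fractions, (-8*t - 31)/(t**2 + 7*t + 10) = -3/(t + 5) - 5/(t + 2): now ∫(-5/(t + 2)) dt + ∫(-3/(t + 5)) dt.
Step 2. Evaluate the standard form [assuming t > -2]: now -5*log(t + 2) + ∫(-3/(t + 5)) dt.
Step 3. Evaluate the standard form [assuming t > -5]: now -5*log(t + 2) - 3*log(t + 5).
Answer: -5*log(t + 2) - 3*log(t + 5).


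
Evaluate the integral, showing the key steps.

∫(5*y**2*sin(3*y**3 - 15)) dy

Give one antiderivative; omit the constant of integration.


Step 1. Substitute u = y**3 - 5, turning ∫(5*y**2*sin(3*y**3 - 15)) dy into ∫(5*sin(3*u)/3) du: now ∫(5*sin(3*u)/3) du.
Step 2. Evaluate the standard form: now -5*cos(3*u)/9.
Step 3. Substitute back u = y**3 - 5: now -5*cos(3*y**3 - 15)/9.
Answer: -5*cos(3*y**3 - 15)/9.


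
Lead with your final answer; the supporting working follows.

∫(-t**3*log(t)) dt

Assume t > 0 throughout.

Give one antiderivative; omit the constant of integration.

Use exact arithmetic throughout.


The answer is -t**4*log(t)/4 + t**4/16.
Step 1. Integrate ∫(-t**3*log(t)) dt by parts with u = log(t), dv = (-t**3) dt, so v = -t**4/4 [assuming t > 0]: now -t**4*log(t)/4 + ∫(t**3/4) dt.
Step 2. Evaluate the standard form: now -t**4*log(t)/4 + t**4/16.
Answer: -t**4*log(t)/4 + t**4/16.


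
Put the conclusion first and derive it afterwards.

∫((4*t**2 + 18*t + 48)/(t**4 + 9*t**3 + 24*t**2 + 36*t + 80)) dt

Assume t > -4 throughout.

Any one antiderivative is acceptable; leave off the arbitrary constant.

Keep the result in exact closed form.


The answer is 2*log(t + 4) - 2*log(t + 5) + atan(t/2).
Step 1. Decompose ∫((4*t**2 + 18*t + 48)/(t**4 + 9*t**3 + 24*t**2 + 36*t + 80)) dt by partial fractions, (4*t**2 + 18*t + 48)/(t**4 + 9*t**3 + 24*t**2 + 36*t + 80) = 2/(t**2 + 4) - 2/(t + 5) + 2/(t + 4): now ∫(2/(t + 4)) dt + ∫(-2/(t + 5)) dt + ∫(2/(t**2 + 4)) dt.
Step 2. Evaluate the standard form [assuming t > -5]: now -2*log(t + 5) + ∫(2/(t + 4)) dt + ∫(2/(t**2 + 4)) dt.
Step 3. Evaluate the standard form [assuming t > -4]: now 2*log(t + 4) - 2*log(t + 5) + ∫(2/(t**2 + 4)) dt.
Step 4. Evaluate the standard form: now 2*log(t + 4) - 2*log(t + 5) + atan(t/2).
Answer: 2*log(t + 4) - 2*log(t + 5) + atan(t/2).


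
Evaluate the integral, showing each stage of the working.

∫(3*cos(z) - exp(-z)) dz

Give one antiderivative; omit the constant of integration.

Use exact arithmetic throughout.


Step 1. Rewrite: now ∫(-exp(-z)) dz + ∫(3*cos(z)) dz.
Step 2. Evaluate the standard form: now ∫(3*cos(z)) dz + exp(-z).
Step 3. Evaluate the standard form: now 3*sin(z) + exp(-z).
Answer: 3*sin(z) + exp(-z).


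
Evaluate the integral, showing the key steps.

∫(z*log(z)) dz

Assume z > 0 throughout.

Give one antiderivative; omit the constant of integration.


Step 1. Integrate ∫(z*log(z)) dz by parts with u = log(z), dv = (z) dz, so v = z**2/2 [assuming z > 0]: now z**2*log(z)/2 + ∫(-z/2) dz.
Step 2. Evaluate the standard form: now z**2*log(z)/2 - z**2/4.
Answer: z**2*log(z)/2 - z**2/4.


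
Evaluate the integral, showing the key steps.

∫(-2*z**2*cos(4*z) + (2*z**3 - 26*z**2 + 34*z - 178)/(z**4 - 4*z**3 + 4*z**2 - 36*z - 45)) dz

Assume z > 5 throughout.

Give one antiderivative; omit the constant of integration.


Step 1. Rewrite: now ∫(-2*z**2*cos(4*z)) dz + ∫((2*z**3 - 26*z**2 + 34*z - 178)/(z**4 - 4*z**3 + 4*z**2 - 36*z - 45)) dz.
Step 2. Integrate ∫(-2*z**2*cos(4*z)) dz by parts with u = z**2, dv = (-2*cos(4*z)) dz, so v = -sin(4*z)/2: now -z**2*sin(4*z)/2 + ∫(z*sin(4*z)) dz + ∫((2*z**3 - 26*z**2 + 34*z - 178)/(z**4 - 4*z**3 + 4*z**2 - 36*z - 45)) dz.
Step 3. Integrate ∫(z*sin(4*z)) dz by parts with u = z, dv = (sin(4*z)) dz, so v = -cos(4*z)/4: now -z**2*sin(4*z)/2 - z*cos(4*z)/4 + ∫((2*z**3 - 26*z**2 + 34*z - 178)/(z**4 - 4*z**3 + 4*z**2 - 36*z - 45)) dz + ∫(cos(4*z)/4) dz.
Step 4. Evaluate the standard form: now -z**2*sin(4*z)/2 - z*cos(4*z)/4 + sin(4*z)/16 + ∫((2*z**3 - 26*z**2 + 34*z - 178)/(z**4 - 4*z**3 + 4*z**2 - 36*z - 45)) dz.
Step 5. Decompose ∫((2*z**3 - 26*z**2 + 34*z - 178)/(z**4 - 4*z**3 + 4*z**2 - 36*z - 45)) dz by partial fractions, (2*z**3 - 26*z**2 + 34*z - 178)/(z**4 - 4*z**3 + 4*z**2 - 36*z - 45) = -4/(z**2 + 9) + 4/(z + 1) - 2/(z - 5): now -z**2*sin(4*z)/2 - z*cos(4*z)/4 + sin(4*z)/16 + ∫(-2/(z - 5)) dz + ∫(4/(z + 1)) dz + ∫(-4/(z**2 + 9)) dz.
Step 6. Evaluate the standard form [assuming z > -1]: now -z**2*sin(4*z)/2 - z*cos(4*z)/4 + 4*log(z + 1) + sin(4*z)/16 + ∫(-2/(z - 5)) dz + ∫(-4/(z**2 + 9)) dz.
Step 7. Evaluate the standard form [assuming z > 5]: now -z**2*sin(4*z)/2 - z*cos(4*z)/4 - 2*log(z - 5) + 4*log(z + 1) + sin(4*z)/16 + ∫(-4/(z**2 + 9)) dz.
Step 8. Evaluate the standard form: now -z**2*sin(4*z)/2 - z*cos(4*z)/4 - 2*log(z - 5) + 4*log(z + 1) + sin(4*z)/16 - 4*atan(z/3)/3.
Answer: -z**2*sin(4*z)/2 - z*cos(4*z)/4 - 2*log(z - 5) + 4*log(z + 1) + sin(4*z)/16 - 4*atan(z/3)/3.


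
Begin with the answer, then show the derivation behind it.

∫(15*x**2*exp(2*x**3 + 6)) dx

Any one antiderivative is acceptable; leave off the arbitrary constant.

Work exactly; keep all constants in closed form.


The answer is 5*exp(2*x**3 + 6)/2.
Step 1. Substitute u = x**3 + 3, turning ∫(15*x**2*exp(2*x**3 + 6)) dx into ∫(5*exp(2*u)) du: now ∫(5*exp(2*u)) du.
Step 2. Evaluate the standard form: now 5*exp(2*u)/2.
Step 3. Substitute back u = x**3 + 3: now 5*exp(2*x**3 + 6)/2.
Answer: 5*exp(2*x**3 + 6)/2.


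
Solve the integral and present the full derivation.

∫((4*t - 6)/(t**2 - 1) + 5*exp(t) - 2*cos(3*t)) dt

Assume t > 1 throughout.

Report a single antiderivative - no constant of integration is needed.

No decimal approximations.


Step 1. Rewrite: now ∫((4*t - 6)/(t**2 - 1)) dt + ∫(5*exp(t)) dt + ∫(-2*cos(3*t)) dt.
Step 2. Evaluate the standard form: now 5*exp(t) + ∫((4*t - 6)/(t**2 - 1)) dt + ∫(-2*cos(3*t)) dt.
Step 3. Evaluate the standard form: now 5*exp(t) - 2*sin(3*t)/3 + ∫((4*t - 6)/(t**2 - 1)) dt.
Step 4. Decompose ∫((4*t - 6)/(t**2 - 1)) dt by partial fractions, (4*t - 6)/(t**2 - 1) = 5/(t + 1) - 1/(t - 1): now 5*exp(t) - 2*sin(3*t)/3 + ∫(-1/(t - 1)) dt + ∫(5/(t + 1)) dt.
Step 5. Evaluate the standard form [assuming t > -1]: now 5*exp(t) + 5*log(t + 1) - 2*sin(3*t)/3 + ∫(-1/(t - 1)) dt.
Step 6. Evaluate the standard form [assuming t > 1]: now 5*exp(t) - log(t - 1) + 5*log(t + 1) - 2*sin(3*t)/3.
Answer: 5*exp(t) - log(t - 1) + 5*log(t + 1) - 2*sin(3*t)/3.


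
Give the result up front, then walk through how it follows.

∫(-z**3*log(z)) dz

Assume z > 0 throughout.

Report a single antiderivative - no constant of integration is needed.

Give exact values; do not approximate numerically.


The answer is -z**4*log(z)/4 + z**4/16.
Step 1. Integrate ∫(-z**3*log(z)) dz by parts with u = log(z), dv = (-z**3) dz, so v = -z**4/4 [assuming z > 0]: now -z**4*log(z)/4 + ∫(z**3/4) dz.
Step 2. Evaluate the standard form: now -z**4*log(z)/4 + z**4/16.
Answer: -z**4*log(z)/4 + z**4/16.


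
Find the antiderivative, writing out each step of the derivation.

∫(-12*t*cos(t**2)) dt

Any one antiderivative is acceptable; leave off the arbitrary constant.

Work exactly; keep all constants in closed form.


Step 1. Substitute u = t**2, turning ∫(-12*t*cos(t**2)) dt into ∫(-6*cos(u)) du: now ∫(-6*cos(u)) du.
Step 2. Evaluate the standard form: now -6*sin(u).
Step 3. Substitute back u = t**2: now -6*sin(t**2).
Answer: -6*sin(t**2).


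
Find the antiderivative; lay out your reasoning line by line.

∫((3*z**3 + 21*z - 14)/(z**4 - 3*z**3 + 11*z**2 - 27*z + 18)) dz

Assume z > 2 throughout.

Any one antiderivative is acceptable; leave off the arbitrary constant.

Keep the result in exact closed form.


Step 1. Decompose ∫((3*z**3 + 21*z - 14)/(z**4 - 3*z**3 + 11*z**2 - 27*z + 18)) dz by partial fractions, (3*z**3 + 21*z - 14)/(z**4 - 3*z**3 + 11*z**2 - 27*z + 18) = 2/(z**2 + 9) - 1/(z - 1) + 4/(z - 2): now ∫(4/(z - 2)) dz + ∫(-1/(z - 1)) dz + ∫(2/(z**2 + 9)) dz.
Step 2. Evaluate the standard form [assuming z > 1]: now -log(z - 1) + ∫(4/(z - 2)) dz + ∫(2/(z**2 + 9)) dz.
Step 3. Evaluate the standard form [assuming z > 2]: now 4*log(z - 2) - log(z - 1) + ∫(2/(z**2 + 9)) dz.
Step 4. Evaluate the standard form: now 4*log(z - 2) - log(z - 1) + 2*atan(z/3)/3.
Answer: 4*log(z - 2) - log(z - 1) + 2*atan(z/3)/3.


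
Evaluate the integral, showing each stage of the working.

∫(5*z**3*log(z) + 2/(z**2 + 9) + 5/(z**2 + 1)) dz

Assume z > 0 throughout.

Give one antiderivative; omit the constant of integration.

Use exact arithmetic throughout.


Step 1. Rewrite: now ∫(5*z**3*log(z)) dz + ∫(5/(z**2 + 1)) dz + ∫(2/(z**2 + 9)) dz.
Step 2. Evaluate the standard form: now 5*atan(z) + ∫(5*z**3*log(z)) dz + ∫(2/(z**2 + 9)) dz.
Step 3. Evaluate the standard form: now 2*atan(z/3)/3 + 5*atan(z) + ∫(5*z**3*log(z)) dz.
Step 4. Integrate ∫(5*z**3*log(z)) dz by parts with u = log(z), dv = (5*z**3) dz, so v = 5*z**4/4 [assuming z > 0]: now 5*z**4*log(z)/4 + 2*atan(z/3)/3 + 5*atan(z) + ∫(-5*z**3/4) dz.
Step 5. Evaluate the standard form: now 5*z**4*log(z)/4 - 5*z**4/16 + 2*atan(z/3)/3 + 5*atan(z).
Answer: 5*z**4*log(z)/4 - 5*z**4/16 + 2*atan(z/3)/3 + 5*atan(z).


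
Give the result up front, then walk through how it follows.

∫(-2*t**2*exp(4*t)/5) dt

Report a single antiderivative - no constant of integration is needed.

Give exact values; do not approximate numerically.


The answer is -t**2*exp(4*t)/10 + t*exp(4*t)/20 - exp(4*t)/80.
Step 1. Integrate ∫(-2*t**2*exp(4*t)/5) dt by parts with u = t**2, dv = (-2*exp(4*t)/5) dt, so v = -exp(4*t)/10: now -t**2*exp(4*t)/10 + ∫(t*exp(4*t)/5) dt.
Step 2. Integrate ∫(t*exp(4*t)/5) dt by parts with u = t, dv = (exp(4*t)/5) dt, so v = exp(4*t)/20: now -t**2*exp(4*t)/10 + t*exp(4*t)/20 + ∫(-exp(4*t)/20) dt.
Step 3. Evaluate the standard form: now -t**2*exp(4*t)/10 + t*exp(4*t)/20 - exp(4*t)/80.
Answer: -t**2*exp(4*t)/10 + t*exp(4*t)/20 - exp(4*t)/80.


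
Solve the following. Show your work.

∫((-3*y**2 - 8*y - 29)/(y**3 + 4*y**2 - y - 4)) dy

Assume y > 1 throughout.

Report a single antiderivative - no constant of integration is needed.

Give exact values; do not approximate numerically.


Step 1. Decompose ∫((-3*y**2 - 8*y - 29)/(y**3 + 4*y**2 - y - 4)) dy by partial fractions, (-3*y**2 - 8*y - 29)/(y**3 + 4*y**2 - y - 4) = -3/(y + 4) + 4/(y + 1) - 4/(y - 1): now ∫(-4/(y - 1)) dy + ∫(4/(y + 1)) dy + ∫(-3/(y + 4)) dy.
Step 2. Evaluate the standard form [assuming y > -1]: now 4*log(y + 1) + ∫(-4/(y - 1)) dy + ∫(-3/(y + 4)) dy.
Step 3. Evaluate the standard form [assuming y > -4]: now 4*log(y + 1) - 3*log(y + 4) + ∫(-4/(y - 1)) dy.
Step 4. Evaluate the standard form [assuming y > 1]: now -4*log(y - 1) + 4*log(y + 1) - 3*log(y + 4).
Answer: -4*log(y - 1) + 4*log(y + 1) - 3*log(y + 4).


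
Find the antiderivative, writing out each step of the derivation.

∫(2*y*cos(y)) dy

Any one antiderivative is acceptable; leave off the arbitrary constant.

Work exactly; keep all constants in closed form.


Step 1. Integrate ∫(2*y*cos(y)) dy by parts with u = y, dv = (2*cos(y)) dy, so v = 2*sin(y): now 2*y*sin(y) + ∫(-2*sin(y)) dy.
Step 2. Evaluate the standard form: now 2*y*sin(y) + 2*cos(y).
Answer: 2*y*sin(y) + 2*cos(y).


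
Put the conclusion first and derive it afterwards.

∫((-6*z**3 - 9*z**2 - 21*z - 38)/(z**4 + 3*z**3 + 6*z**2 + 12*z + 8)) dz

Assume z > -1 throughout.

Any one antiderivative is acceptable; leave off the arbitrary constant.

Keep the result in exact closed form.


The answer is -4*log(z + 1) - 2*log(z + 2) + atan(z/2)/2.
Step 1. Decompose ∫((-6*z**3 - 9*z**2 - 21*z - 38)/(z**4 + 3*z**3 + 6*z**2 + 12*z + 8)) dz by partial fractions, (-6*z**3 - 9*z**2 - 21*z - 38)/(z**4 + 3*z**3 + 6*z**2 + 12*z + 8) = 1/(z**2 + 4) - 2/(z + 2) - 4/(z + 1): now ∫(-4/(z + 1)) dz + ∫(-2/(z + 2)) dz + ∫(1/(z**2 + 4)) dz.
Step 2. Evaluate the standard form [assuming z > -1]: now -4*log(z + 1) + ∫(-2/(z + 2)) dz + ∫(1/(z**2 + 4)) dz.
Step 3. Evaluate the standard form [assuming z > -2]: now -4*log(z + 1) - 2*log(z + 2) + ∫(1/(z**2 + 4)) dz.
Step 4. Evaluate the standard form: now -4*log(z + 1) - 2*log(z + 2) + atan(z/2)/2.
Answer: -4*log(z + 1) - 2*log(z + 2) + atan(z/2)/2.


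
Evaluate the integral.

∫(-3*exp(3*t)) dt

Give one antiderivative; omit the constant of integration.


Answer: -exp(3*t).


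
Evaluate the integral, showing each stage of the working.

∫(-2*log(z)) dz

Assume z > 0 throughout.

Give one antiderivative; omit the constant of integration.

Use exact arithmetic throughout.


Step 1. Integrate ∫(-2*log(z)) dz by parts with u = log(z), dv = (-2) dz, so v = -2*z [assuming z > 0]: now -2*z*log(z) + ∫(2) dz.
Step 2. Evaluate the standard form: now -2*z*log(z) + 2*z.
Answer: -2*z*log(z) + 2*z.


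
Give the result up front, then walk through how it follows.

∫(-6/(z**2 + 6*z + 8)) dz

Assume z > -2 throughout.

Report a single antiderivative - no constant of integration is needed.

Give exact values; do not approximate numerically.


The answer is -3*log(z + 2) + 3*log(z + 4).
Step 1. Decompose ∫(-6/(z**2 + 6*z + 8)) dz by partial fractions, -6/(z**2 + 6*z + 8) = 3/(z + 4) - 3/(z + 2): now ∫(-3/(z + 2)) dz + ∫(3/(z + 4)) dz.
Step 2. Evaluate the standard form [assuming z > -2]: now -3*log(z + 2) + ∫(3/(z + 4)) dz.
Step 3. Evaluate the standard form [assuming z > -4]: now -3*log(z + 2) + 3*log(z + 4).
Answer: -3*log(z + 2) + 3*log(z + 4).


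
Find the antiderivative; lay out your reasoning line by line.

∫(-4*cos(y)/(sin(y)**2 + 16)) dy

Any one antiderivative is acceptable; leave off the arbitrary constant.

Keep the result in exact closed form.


Step 1. Substitute u = sin(y), turning ∫(-4*cos(y)/(sin(y)**2 + 16)) dy into ∫(-4/(u**2 + 16)) du: now ∫(-4/(u**2 + 16)) du.
Step 2. Evaluate the standard form: now -atan(u/4).
Step 3. Substitute back u = sin(y): now -atan(sin(y)/4).
Answer: -atan(sin(y)/4).


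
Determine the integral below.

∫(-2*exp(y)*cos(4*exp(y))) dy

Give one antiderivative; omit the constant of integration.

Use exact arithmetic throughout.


Answer: -sin(4*exp(y))/2.


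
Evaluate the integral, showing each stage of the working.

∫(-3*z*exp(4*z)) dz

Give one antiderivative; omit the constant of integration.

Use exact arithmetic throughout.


Step 1. Integrate ∫(-3*z*exp(4*z)) dz by parts with u = z, dv = (-3*exp(4*z)) dz, so v = -3*exp(4*z)/4: now -3*z*exp(4*z)/4 + ∫(3*exp(4*z)/4) dz.
Step 2. Evaluate the standard form: now -3*z*exp(4*z)/4 + 3*exp(4*z)/16.
Answer: -3*z*exp(4*z)/4 + 3*exp(4*z)/16.


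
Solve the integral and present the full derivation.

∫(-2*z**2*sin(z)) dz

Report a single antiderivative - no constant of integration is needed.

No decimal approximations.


Step 1. Integrate ∫(-2*z**2*sin(z)) dz by parts with u = z**2, dv = (-2*sin(z)) dz, so v = 2*cos(z): now 2*z**2*cos(z) + ∫(-4*z*cos(z)) dz.
Step 2. Integrate ∫(-4*z*cos(z)) dz by parts with u = z, dv = (-4*cos(z)) dz, so v = -4*sin(z): now 2*z**2*cos(z) - 4*z*sin(z) + ∫(4*sin(z)) dz.
Step 3. Evaluate the standard form: now 2*z**2*cos(z) - 4*z*sin(z) - 4*cos(z).
Answer: 2*z**2*cos(z) - 4*z*sin(z) - 4*cos(z).


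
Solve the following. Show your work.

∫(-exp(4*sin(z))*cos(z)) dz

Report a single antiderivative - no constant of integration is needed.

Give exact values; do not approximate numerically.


Step 1. Substitute u = sin(z), turning ∫(-exp(4*sin(z))*cos(z)) dz into ∫(-exp(4*u)) du: now ∫(-exp(4*u)) du.
Step 2. Evaluate the standard form: now -exp(4*u)/4.
Step 3. Substitute back u = sin(z): now -exp(4*sin(z))/4.
Answer: -exp(4*sin(z))/4.


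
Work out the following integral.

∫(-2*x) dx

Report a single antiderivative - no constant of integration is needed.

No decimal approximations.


Answer: -x**2.


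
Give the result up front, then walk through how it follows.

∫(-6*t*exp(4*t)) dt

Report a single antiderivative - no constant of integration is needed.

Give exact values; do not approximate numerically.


The answer is -3*t*exp(4*t)/2 + 3*exp(4*t)/8.
Step 1. Integrate ∫(-6*t*exp(4*t)) dt by parts with u = t, dv = (-6*exp(4*t)) dt, so v = -3*exp(4*t)/2: now -3*t*exp(4*t)/2 + ∫(3*exp(4*t)/2) dt.
Step 2. Evaluate the standard form: now -3*t*exp(4*t)/2 + 3*exp(4*t)/8.
Answer: -3*t*exp(4*t)/2 + 3*exp(4*t)/8.


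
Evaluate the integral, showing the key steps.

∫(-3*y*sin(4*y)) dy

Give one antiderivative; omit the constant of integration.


Step 1. Integrate ∫(-3*y*sin(4*y)) dy by parts with u = y, dv = (-3*sin(4*y)) dy, so v = 3*cos(4*y)/4: now 3*y*cos(4*y)/4 + ∫(-3*cos(4*y)/4) dy.
Step 2. Evaluate the standard form: now 3*y*cos(4*y)/4 - 3*sin(4*y)/16.
Answer: 3*y*cos(4*y)/4 - 3*sin(4*y)/16.


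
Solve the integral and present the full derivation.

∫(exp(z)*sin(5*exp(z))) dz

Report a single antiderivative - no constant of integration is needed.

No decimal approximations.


Step 1. Substitute u = exp(z), turning ∫(exp(z)*sin(5*exp(z))) dz into ∫(sin(5*u)) du: now ∫(sin(5*u)) du.
Step 2. Evaluate the standard form: now -cos(5*u)/5.
Step 3. Substitute back u = exp(z): now -cos(5*exp(z))/5.
Answer: -cos(5*exp(z))/5.


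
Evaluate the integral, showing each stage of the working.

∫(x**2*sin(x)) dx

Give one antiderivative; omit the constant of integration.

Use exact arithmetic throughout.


Step 1. Integrate ∫(x**2*sin(x)) dx by parts with u = x**2, dv = (sin(x)) dx, so v = -cos(x): now -x**2*cos(x) + ∫(2*x*cos(x)) dx.
Step 2. Integrate ∫(2*x*cos(x)) dx by parts with u = x, dv = (2*cos(x)) dx, so v = 2*sin(x): now -x**2*cos(x) + 2*x*sin(x) + ∫(-2*sin(x)) dx.
Step 3. Evaluate the standard form: now -x**2*cos(x) + 2*x*sin(x) + 2*cos(x).
Answer: -x**2*cos(x) + 2*x*sin(x) + 2*cos(x).


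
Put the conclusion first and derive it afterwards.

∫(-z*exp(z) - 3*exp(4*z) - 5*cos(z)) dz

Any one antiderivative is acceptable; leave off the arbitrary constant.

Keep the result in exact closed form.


The answer is -z*exp(z) - 3*exp(4*z)/4 + exp(z) - 5*sin(z).
Step 1. Rewrite: now ∫(-z*exp(z)) dz + ∫(-3*exp(4*z)) dz + ∫(-5*cos(z)) dz.
Step 2. Evaluate the standard form: now -5*sin(z) + ∫(-z*exp(z)) dz + ∫(-3*exp(4*z)) dz.
Step 3. Evaluate the standard form: now -3*exp(4*z)/4 - 5*sin(z) + ∫(-z*exp(z)) dz.
Step 4. Integrate ∫(-z*exp(z)) dz by parts with u = z, dv = (-exp(z)) dz, so v = -exp(z): now -z*exp(z) - 3*exp(4*z)/4 - 5*sin(z) + ∫(exp(z)) dz.
Step 5. Evaluate the standard form: now -z*exp(z) - 3*exp(4*z)/4 + exp(z) - 5*sin(z).
Answer: -z*exp(z) - 3*exp(4*z)/4 + exp(z) - 5*sin(z).


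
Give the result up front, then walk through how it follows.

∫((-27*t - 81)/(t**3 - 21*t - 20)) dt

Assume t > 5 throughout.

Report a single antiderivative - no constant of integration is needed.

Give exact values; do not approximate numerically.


The answer is -4*log(t - 5) + 3*log(t + 1) + log(t + 4).
Step 1. Decompose ∫((-27*t - 81)/(t**3 - 21*t - 20)) dt by partial fractions, (-27*t - 81)/(t**3 - 21*t - 20) = 1/(t + 4) + 3/(t + 1) - 4/(t - 5): now ∫(-4/(t - 5)) dt + ∫(3/(t + 1)) dt + ∫(1/(t + 4)) dt.
Step 2. Evaluate the standard form [assuming t > 5]: now -4*log(t - 5) + ∫(3/(t + 1)) dt + ∫(1/(t + 4)) dt.
Step 3. Evaluate the standard form [assuming t > -4]: now -4*log(t - 5) + log(t + 4) + ∫(3/(t + 1)) dt.
Step 4. Evaluate the standard form [assuming t > -1]: now -4*log(t - 5) + 3*log(t + 1) + log(t + 4).
Answer: -4*log(t - 5) + 3*log(t + 1) + log(t + 4).
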